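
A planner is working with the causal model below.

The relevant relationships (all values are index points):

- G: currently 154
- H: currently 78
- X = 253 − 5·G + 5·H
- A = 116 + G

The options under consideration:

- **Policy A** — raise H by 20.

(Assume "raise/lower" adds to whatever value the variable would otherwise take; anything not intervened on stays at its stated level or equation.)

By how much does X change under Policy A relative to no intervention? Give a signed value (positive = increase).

Baseline:
  G = 154
  H = 78
  X = 253 − 5·154 + 5·78 = -127
Policy A (H + 20):
  G = 154
  H = 78 + 20 = 98
  X = 253 − 5·154 + 5·98 = -27
Change in X: -27 − (-127) = 100

100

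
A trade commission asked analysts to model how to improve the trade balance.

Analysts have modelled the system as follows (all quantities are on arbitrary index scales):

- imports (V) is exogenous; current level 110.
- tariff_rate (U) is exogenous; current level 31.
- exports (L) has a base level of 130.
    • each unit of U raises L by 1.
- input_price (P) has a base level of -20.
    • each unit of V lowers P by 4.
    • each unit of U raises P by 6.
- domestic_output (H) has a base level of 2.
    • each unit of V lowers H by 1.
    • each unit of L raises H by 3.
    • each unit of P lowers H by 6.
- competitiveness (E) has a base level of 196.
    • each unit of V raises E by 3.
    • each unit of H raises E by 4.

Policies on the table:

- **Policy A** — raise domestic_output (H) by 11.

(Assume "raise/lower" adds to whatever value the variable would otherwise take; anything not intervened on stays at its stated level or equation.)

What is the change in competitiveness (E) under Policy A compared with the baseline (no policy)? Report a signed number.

Baseline:
  V = 110
  U = 31
  L = 130 + 31 = 161
  P = -20 − 4·110 + 6·31 = -274
  H = 2 − 110 + 3·161 − 6·(-274) = 2019
  E = 196 + 3·110 + 4·2019 = 8602
Policy A (H + 11):
  V = 110
  U = 31
  L = 130 + 31 = 161
  P = -20 − 4·110 + 6·31 = -274
  H = 2 − 110 + 3·161 − 6·(-274) (+11 from intervention) = 2030
  E = 196 + 3·110 + 4·2030 = 8646
Change in E: 8646 − 8602 = 44

44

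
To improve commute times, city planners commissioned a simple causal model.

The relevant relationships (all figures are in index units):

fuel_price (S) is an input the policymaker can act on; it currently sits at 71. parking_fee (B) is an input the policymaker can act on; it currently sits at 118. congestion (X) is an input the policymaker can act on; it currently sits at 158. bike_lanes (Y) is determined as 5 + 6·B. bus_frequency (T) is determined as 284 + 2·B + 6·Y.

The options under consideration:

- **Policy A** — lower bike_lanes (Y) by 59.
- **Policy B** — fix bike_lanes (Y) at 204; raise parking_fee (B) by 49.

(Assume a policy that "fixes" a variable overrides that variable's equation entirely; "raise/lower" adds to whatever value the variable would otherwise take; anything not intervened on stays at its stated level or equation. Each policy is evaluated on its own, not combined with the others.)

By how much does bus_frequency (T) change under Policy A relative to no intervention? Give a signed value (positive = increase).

Baseline:
  B = 118
  Y = 5 + 6·118 = 713
  T = 284 + 2·118 + 6·713 = 4798
Policy A (Y − 59):
  B = 118
  Y = 5 + 6·118 (−59 from intervention) = 654
  T = 284 + 2·118 + 6·654 = 4444
Change in T: 4444 − 4798 = -354

-354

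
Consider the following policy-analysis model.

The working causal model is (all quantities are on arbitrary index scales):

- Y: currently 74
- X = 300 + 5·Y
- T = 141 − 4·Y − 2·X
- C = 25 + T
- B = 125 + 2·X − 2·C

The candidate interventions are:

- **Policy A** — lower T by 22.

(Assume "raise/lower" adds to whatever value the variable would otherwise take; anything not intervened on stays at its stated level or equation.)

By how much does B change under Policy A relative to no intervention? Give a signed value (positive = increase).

44

Baseline:
  Y = 74
  X = 300 + 5·74 = 670
  T = 141 − 4·74 − 2·670 = -1495
  C = 25 + (-1495) = -1470
  B = 125 + 2·670 − 2·(-1470) = 4405
Policy A (T − 22):
  Y = 74
  X = 300 + 5·74 = 670
  T = 141 − 4·74 − 2·670 (−22 from intervention) = -1517
  C = 25 + (-1517) = -1492
  B = 125 + 2·670 − 2·(-1492) = 4449
Change in B: 4449 − 4405 = 44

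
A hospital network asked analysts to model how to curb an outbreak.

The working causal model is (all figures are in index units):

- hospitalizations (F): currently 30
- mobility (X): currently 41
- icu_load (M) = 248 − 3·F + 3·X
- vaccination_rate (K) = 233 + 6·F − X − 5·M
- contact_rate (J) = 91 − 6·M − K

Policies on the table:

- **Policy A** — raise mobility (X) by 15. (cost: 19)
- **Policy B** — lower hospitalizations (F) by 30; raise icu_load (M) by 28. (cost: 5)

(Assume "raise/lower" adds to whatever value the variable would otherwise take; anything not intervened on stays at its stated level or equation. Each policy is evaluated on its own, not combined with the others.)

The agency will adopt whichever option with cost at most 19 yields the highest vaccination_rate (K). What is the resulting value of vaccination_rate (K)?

-1273

Policy A (X + 15):
  F = 30
  X = 41 + 15 = 56
  M = 248 − 3·30 + 3·56 = 326
  K = 233 + 6·30 − 56 − 5·326 = -1273
Policy B (F − 30, M + 28):
  F = 30 − 30 = 0
  X = 41
  M = 248 − 3·0 + 3·41 (+28 from intervention) = 399
  K = 233 + 6·0 − 41 − 5·399 = -1803
Comparing — Policy A: K=-1273, Policy B: K=-1803. Highest is -1273 (Policy A).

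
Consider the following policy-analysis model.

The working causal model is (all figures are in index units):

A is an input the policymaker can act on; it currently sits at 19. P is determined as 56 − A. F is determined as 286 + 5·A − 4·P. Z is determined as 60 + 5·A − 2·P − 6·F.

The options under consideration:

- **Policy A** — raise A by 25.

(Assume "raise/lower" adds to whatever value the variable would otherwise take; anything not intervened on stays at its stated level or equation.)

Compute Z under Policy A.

Policy A (A + 25):
  A = 19 + 25 = 44
  P = 56 − 44 = 12
  F = 286 + 5·44 − 4·12 = 458
  Z = 60 + 5·44 − 2·12 − 6·458 = -2492

-2492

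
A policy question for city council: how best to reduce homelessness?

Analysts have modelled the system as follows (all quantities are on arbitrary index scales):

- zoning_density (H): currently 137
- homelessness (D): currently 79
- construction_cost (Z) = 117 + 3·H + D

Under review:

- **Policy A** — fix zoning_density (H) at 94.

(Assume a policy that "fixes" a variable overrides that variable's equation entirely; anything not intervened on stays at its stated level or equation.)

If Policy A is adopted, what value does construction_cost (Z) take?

478

Policy A (H := 94):
  H = 94
  D = 79
  Z = 117 + 3·94 + 79 = 478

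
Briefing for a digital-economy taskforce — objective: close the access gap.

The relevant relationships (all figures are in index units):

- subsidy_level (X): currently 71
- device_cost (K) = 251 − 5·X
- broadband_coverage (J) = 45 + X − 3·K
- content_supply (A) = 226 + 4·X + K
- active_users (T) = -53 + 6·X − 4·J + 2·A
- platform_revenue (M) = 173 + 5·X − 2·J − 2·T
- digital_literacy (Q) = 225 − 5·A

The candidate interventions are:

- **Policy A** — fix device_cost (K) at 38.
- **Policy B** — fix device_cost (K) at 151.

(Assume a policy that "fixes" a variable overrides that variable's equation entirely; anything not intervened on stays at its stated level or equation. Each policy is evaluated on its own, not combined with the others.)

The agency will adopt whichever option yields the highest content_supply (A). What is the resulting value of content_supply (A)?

661

Policy A (K := 38):
  X = 71
  K = 38
  A = 226 + 4·71 + 38 = 548
Policy B (K := 151):
  X = 71
  K = 151
  A = 226 + 4·71 + 151 = 661
Comparing — Policy A: A=548, Policy B: A=661. Highest is 661 (Policy B).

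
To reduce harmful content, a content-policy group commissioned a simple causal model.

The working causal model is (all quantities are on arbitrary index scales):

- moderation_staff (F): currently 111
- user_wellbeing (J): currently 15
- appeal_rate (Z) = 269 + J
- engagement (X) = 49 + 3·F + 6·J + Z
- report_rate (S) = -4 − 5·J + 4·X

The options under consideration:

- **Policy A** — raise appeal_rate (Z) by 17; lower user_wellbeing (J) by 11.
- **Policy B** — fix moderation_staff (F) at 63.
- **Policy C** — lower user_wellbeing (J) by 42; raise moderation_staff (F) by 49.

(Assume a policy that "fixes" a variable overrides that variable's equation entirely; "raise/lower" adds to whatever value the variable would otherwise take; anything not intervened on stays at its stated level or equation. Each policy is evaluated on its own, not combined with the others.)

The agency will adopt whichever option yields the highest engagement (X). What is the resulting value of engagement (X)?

Policy A (Z + 17, J − 11):
  F = 111
  J = 15 − 11 = 4
  Z = 269 + 4 (+17 from intervention) = 290
  X = 49 + 3·111 + 6·4 + 290 = 696
Policy B (F := 63):
  F = 63
  J = 15
  Z = 269 + 15 = 284
  X = 49 + 3·63 + 6·15 + 284 = 612
Policy C (J − 42, F + 49):
  F = 111 + 49 = 160
  J = 15 − 42 = -27
  Z = 269 + (-27) = 242
  X = 49 + 3·160 + 6·(-27) + 242 = 609
Comparing — Policy A: X=696, Policy B: X=612, Policy C: X=609. Highest is 696 (Policy A).

696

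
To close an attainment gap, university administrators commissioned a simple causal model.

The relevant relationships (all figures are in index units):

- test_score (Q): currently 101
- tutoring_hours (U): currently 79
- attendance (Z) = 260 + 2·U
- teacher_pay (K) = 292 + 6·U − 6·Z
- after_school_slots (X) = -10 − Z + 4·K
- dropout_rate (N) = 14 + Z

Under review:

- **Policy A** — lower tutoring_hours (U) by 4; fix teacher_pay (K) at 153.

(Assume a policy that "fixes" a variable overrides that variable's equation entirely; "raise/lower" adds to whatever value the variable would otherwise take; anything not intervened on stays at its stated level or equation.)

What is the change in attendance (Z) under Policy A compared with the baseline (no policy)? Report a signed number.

Baseline:
  U = 79
  Z = 260 + 2·79 = 418
Policy A (U − 4, K := 153):
  U = 79 − 4 = 75
  Z = 260 + 2·75 = 410
Change in Z: 410 − 418 = -8

-8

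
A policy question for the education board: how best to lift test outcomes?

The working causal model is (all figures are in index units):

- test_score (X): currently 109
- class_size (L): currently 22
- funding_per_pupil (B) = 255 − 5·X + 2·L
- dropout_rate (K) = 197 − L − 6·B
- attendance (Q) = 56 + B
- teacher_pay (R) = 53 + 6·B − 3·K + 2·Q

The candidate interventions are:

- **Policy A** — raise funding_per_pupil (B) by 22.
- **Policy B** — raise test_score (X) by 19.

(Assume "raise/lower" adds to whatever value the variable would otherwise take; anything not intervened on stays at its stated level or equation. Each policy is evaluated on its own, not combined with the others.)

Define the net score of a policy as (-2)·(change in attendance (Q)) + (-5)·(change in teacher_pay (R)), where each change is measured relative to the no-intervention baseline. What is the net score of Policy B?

12540

Baseline:
  X = 109
  L = 22
  B = 255 − 5·109 + 2·22 = -246
  K = 197 − 22 − 6·(-246) = 1651
  Q = 56 + (-246) = -190
  R = 53 + 6·(-246) − 3·1651 + 2·(-190) = -6756
Policy B (X + 19):
  X = 109 + 19 = 128
  L = 22
  B = 255 − 5·128 + 2·22 = -341
  K = 197 − 22 − 6·(-341) = 2221
  Q = 56 + (-341) = -285
  R = 53 + 6·(-341) − 3·2221 + 2·(-285) = -9226
ΔQ = -285 − (-190) = -95; ΔR = -9226 − (-6756) = -2470
Score = (-2)·(-95) + (-5)·(-2470) = 12540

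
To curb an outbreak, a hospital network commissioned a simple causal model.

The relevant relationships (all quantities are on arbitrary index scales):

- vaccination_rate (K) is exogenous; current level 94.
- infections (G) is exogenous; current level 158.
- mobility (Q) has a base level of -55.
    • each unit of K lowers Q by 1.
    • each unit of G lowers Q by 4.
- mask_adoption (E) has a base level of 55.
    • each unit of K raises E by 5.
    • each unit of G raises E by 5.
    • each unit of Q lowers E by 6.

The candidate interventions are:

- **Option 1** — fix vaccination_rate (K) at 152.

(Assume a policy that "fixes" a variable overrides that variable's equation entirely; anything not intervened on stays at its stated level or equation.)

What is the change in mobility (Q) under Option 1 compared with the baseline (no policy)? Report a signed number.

Baseline:
  K = 94
  G = 158
  Q = -55 − 94 − 4·158 = -781
Option 1 (K := 152):
  K = 152
  G = 158
  Q = -55 − 152 − 4·158 = -839
Change in Q: -839 − (-781) = -58

-58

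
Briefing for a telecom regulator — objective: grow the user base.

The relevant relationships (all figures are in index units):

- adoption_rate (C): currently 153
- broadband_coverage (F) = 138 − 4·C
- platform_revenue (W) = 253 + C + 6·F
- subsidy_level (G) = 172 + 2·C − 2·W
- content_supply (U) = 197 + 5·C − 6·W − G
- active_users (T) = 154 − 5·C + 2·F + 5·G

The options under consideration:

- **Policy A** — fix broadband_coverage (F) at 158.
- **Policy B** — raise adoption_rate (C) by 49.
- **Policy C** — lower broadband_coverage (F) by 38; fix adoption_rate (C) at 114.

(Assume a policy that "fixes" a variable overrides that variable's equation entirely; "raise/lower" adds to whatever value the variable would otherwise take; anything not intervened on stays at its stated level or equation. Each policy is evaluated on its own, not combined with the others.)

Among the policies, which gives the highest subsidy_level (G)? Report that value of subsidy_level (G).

Policy A (F := 158):
  C = 153
  F = 158
  W = 253 + 153 + 6·158 = 1354
  G = 172 + 2·153 − 2·1354 = -2230
Policy B (C + 49):
  C = 153 + 49 = 202
  F = 138 − 4·202 = -670
  W = 253 + 202 + 6·(-670) = -3565
  G = 172 + 2·202 − 2·(-3565) = 7706
Policy C (F − 38, C := 114):
  C = 114
  F = 138 − 4·114 (−38 from intervention) = -356
  W = 253 + 114 + 6·(-356) = -1769
  G = 172 + 2·114 − 2·(-1769) = 3938
Comparing — Policy A: G=-2230, Policy B: G=7706, Policy C: G=3938. Highest is 7706 (Policy B).

7706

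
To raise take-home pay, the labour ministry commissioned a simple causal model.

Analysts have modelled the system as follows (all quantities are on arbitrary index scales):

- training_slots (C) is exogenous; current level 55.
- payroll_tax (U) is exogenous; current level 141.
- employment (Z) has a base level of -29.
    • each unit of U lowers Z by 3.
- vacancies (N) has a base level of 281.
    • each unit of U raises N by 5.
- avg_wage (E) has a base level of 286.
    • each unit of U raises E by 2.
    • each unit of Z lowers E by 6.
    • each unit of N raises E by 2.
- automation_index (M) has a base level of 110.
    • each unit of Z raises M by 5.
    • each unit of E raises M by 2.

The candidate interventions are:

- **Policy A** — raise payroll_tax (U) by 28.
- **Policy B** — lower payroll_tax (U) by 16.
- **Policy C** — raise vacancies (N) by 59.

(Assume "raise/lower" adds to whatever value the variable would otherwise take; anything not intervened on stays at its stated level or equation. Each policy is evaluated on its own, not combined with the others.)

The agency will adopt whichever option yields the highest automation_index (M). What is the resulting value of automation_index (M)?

9614

Policy A (U + 28):
  U = 141 + 28 = 169
  Z = -29 − 3·169 = -536
  N = 281 + 5·169 = 1126
  E = 286 + 2·169 − 6·(-536) + 2·1126 = 6092
  M = 110 + 5·(-536) + 2·6092 = 9614
Policy B (U − 16):
  U = 141 − 16 = 125
  Z = -29 − 3·125 = -404
  N = 281 + 5·125 = 906
  E = 286 + 2·125 − 6·(-404) + 2·906 = 4772
  M = 110 + 5·(-404) + 2·4772 = 7634
Policy C (N + 59):
  U = 141
  Z = -29 − 3·141 = -452
  N = 281 + 5·141 (+59 from intervention) = 1045
  E = 286 + 2·141 − 6·(-452) + 2·1045 = 5370
  M = 110 + 5·(-452) + 2·5370 = 8590
Comparing — Policy A: M=9614, Policy B: M=7634, Policy C: M=8590. Highest is 9614 (Policy A).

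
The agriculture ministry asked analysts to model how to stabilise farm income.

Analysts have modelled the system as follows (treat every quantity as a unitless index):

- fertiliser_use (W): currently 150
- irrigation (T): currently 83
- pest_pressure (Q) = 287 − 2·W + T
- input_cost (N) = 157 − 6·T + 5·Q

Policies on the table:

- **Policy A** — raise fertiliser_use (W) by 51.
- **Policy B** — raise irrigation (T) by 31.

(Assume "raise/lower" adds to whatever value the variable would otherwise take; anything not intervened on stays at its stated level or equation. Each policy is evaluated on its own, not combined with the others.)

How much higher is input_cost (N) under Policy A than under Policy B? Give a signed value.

Policy A (W + 51):
  W = 150 + 51 = 201
  T = 83
  Q = 287 − 2·201 + 83 = -32
  N = 157 − 6·83 + 5·(-32) = -501
Policy B (T + 31):
  W = 150
  T = 83 + 31 = 114
  Q = 287 − 2·150 + 114 = 101
  N = 157 − 6·114 + 5·101 = -22
N: -501 − (-22) = -479

-479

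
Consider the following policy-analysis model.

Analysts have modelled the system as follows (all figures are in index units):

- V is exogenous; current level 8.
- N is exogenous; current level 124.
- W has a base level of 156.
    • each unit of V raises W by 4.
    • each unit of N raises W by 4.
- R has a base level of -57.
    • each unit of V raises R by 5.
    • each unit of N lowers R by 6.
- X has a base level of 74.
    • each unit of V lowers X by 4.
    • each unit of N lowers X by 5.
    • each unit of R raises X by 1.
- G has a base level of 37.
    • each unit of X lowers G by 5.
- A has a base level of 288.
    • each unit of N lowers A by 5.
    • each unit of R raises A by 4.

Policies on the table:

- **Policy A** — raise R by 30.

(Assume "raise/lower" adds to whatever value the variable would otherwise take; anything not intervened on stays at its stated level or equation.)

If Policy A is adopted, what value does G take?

6582

Policy A (R + 30):
  V = 8
  N = 124
  R = -57 + 5·8 − 6·124 (+30 from intervention) = -731
  X = 74 − 4·8 − 5·124 + (-731) = -1309
  G = 37 − 5·(-1309) = 6582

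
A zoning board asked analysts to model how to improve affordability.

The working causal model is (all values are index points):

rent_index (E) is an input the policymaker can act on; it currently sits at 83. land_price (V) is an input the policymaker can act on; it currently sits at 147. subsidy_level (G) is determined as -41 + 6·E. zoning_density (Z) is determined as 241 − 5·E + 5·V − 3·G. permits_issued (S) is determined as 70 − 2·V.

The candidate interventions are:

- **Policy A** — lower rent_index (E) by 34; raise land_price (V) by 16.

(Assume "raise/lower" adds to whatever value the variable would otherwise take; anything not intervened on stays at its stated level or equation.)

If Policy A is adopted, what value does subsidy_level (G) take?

Policy A (E − 34, V + 16):
  E = 83 − 34 = 49
  G = -41 + 6·49 = 253

253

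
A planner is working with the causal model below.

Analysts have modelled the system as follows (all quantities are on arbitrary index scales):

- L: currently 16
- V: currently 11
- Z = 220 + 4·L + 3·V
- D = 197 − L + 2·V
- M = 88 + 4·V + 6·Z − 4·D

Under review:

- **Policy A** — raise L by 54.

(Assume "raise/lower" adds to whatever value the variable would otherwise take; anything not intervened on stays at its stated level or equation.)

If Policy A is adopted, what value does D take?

149

Policy A (L + 54):
  L = 16 + 54 = 70
  V = 11
  D = 197 − 70 + 2·11 = 149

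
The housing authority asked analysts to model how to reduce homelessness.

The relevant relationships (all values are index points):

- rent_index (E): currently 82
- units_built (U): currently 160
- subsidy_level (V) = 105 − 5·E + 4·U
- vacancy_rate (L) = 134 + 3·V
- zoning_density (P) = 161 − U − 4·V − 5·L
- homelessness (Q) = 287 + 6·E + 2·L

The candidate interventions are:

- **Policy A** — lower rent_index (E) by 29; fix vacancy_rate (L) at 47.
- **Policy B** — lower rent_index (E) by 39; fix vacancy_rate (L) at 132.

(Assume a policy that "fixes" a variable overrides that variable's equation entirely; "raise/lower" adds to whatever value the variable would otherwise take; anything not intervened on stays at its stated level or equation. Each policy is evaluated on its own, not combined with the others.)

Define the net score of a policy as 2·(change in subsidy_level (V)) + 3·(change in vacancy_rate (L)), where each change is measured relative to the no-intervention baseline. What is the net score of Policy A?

-2986

Baseline:
  E = 82
  U = 160
  V = 105 − 5·82 + 4·160 = 335
  L = 134 + 3·335 = 1139
Policy A (E − 29, L := 47):
  E = 82 − 29 = 53
  U = 160
  V = 105 − 5·53 + 4·160 = 480
  L = 47
ΔV = 480 − 335 = 145; ΔL = 47 − 1139 = -1092
Score = 2·145 + 3·(-1092) = -2986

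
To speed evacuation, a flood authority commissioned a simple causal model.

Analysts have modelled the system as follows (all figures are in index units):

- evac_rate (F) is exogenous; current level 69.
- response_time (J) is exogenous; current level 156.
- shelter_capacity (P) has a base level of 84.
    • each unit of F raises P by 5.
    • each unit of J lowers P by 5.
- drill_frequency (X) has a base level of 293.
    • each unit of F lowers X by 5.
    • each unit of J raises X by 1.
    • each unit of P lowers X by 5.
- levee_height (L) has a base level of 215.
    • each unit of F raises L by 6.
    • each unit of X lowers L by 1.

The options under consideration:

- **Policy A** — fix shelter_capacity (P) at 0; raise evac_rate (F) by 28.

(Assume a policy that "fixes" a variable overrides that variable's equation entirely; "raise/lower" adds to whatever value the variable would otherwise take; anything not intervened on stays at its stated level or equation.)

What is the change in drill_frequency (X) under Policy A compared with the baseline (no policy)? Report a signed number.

-1895

Baseline:
  F = 69
  J = 156
  P = 84 + 5·69 − 5·156 = -351
  X = 293 − 5·69 + 156 − 5·(-351) = 1859
Policy A (P := 0, F + 28):
  F = 69 + 28 = 97
  J = 156
  P = 0
  X = 293 − 5·97 + 156 − 5·0 = -36
Change in X: -36 − 1859 = -1895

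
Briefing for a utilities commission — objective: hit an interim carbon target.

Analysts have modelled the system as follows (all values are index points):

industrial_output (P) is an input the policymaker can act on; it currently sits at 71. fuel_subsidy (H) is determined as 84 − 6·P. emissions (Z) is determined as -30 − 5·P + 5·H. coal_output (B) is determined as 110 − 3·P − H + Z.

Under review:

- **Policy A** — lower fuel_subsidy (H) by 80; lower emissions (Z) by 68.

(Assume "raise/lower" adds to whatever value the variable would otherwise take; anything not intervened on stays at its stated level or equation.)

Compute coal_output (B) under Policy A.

Policy A (H − 80, Z − 68):
  P = 71
  H = 84 − 6·71 (−80 from intervention) = -422
  Z = -30 − 5·71 + 5·(-422) (−68 from intervention) = -2563
  B = 110 − 3·71 − (-422) + (-2563) = -2244

-2244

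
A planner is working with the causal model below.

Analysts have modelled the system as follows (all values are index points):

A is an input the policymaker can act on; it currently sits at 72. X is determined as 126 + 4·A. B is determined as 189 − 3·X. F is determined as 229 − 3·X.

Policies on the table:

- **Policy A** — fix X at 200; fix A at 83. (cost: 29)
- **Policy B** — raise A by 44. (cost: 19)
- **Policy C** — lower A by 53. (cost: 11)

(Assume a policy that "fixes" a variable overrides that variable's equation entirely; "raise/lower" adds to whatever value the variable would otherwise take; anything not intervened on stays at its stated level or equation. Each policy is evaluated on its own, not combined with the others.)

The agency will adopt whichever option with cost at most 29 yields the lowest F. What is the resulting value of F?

Policy A (X := 200, A := 83):
  A = 83
  X = 200
  F = 229 − 3·200 = -371
Policy B (A + 44):
  A = 72 + 44 = 116
  X = 126 + 4·116 = 590
  F = 229 − 3·590 = -1541
Policy C (A − 53):
  A = 72 − 53 = 19
  X = 126 + 4·19 = 202
  F = 229 − 3·202 = -377
Comparing — Policy A: F=-371, Policy B: F=-1541, Policy C: F=-377. Lowest is -1541 (Policy B).

-1541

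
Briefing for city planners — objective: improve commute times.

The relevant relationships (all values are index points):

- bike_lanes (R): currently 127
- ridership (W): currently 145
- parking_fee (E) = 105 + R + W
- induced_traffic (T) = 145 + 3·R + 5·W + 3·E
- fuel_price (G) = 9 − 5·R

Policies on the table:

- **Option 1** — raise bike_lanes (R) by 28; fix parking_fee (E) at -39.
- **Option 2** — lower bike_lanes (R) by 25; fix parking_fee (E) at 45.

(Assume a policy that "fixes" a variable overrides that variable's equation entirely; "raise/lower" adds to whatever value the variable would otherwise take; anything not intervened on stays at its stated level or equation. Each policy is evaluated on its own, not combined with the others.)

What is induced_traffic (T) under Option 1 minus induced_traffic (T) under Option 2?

Option 1 (R + 28, E := -39):
  R = 127 + 28 = 155
  W = 145
  E = -39
  T = 145 + 3·155 + 5·145 + 3·(-39) = 1218
Option 2 (R − 25, E := 45):
  R = 127 − 25 = 102
  W = 145
  E = 45
  T = 145 + 3·102 + 5·145 + 3·45 = 1311
T: 1218 − 1311 = -93

-93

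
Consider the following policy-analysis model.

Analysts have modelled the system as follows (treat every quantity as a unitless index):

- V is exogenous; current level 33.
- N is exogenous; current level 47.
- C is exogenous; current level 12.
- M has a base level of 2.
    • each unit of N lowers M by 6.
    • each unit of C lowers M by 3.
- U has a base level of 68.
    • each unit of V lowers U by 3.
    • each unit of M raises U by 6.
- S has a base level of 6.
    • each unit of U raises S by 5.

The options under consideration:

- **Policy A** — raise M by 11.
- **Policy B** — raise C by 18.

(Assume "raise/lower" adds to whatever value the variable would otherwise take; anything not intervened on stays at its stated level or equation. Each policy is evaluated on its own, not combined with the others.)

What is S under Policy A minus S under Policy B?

1950

Policy A (M + 11):
  V = 33
  N = 47
  C = 12
  M = 2 − 6·47 − 3·12 (+11 from intervention) = -305
  U = 68 − 3·33 + 6·(-305) = -1861
  S = 6 + 5·(-1861) = -9299
Policy B (C + 18):
  V = 33
  N = 47
  C = 12 + 18 = 30
  M = 2 − 6·47 − 3·30 = -370
  U = 68 − 3·33 + 6·(-370) = -2251
  S = 6 + 5·(-2251) = -11249
S: -9299 − (-11249) = 1950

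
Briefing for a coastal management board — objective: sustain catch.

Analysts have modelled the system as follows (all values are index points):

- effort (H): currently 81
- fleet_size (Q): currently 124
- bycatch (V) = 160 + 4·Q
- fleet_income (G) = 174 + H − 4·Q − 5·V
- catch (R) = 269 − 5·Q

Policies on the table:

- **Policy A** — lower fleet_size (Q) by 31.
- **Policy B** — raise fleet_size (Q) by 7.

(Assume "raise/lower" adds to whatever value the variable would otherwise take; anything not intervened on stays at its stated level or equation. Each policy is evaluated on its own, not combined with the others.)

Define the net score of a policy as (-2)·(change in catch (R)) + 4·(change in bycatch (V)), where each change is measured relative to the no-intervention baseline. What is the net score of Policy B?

182

Baseline:
  Q = 124
  V = 160 + 4·124 = 656
  R = 269 − 5·124 = -351
Policy B (Q + 7):
  Q = 124 + 7 = 131
  V = 160 + 4·131 = 684
  R = 269 − 5·131 = -386
ΔR = -386 − (-351) = -35; ΔV = 684 − 656 = 28
Score = (-2)·(-35) + 4·28 = 182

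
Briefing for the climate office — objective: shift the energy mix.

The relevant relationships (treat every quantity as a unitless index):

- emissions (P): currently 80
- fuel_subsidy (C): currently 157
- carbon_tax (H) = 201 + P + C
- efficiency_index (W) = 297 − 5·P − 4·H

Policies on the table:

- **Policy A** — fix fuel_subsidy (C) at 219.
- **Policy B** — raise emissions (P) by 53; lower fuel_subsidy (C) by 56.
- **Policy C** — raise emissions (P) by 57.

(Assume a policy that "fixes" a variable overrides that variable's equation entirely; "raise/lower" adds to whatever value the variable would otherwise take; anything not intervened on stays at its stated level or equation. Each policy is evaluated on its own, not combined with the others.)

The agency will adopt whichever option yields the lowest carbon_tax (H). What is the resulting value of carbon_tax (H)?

Policy A (C := 219):
  P = 80
  C = 219
  H = 201 + 80 + 219 = 500
Policy B (P + 53, C − 56):
  P = 80 + 53 = 133
  C = 157 − 56 = 101
  H = 201 + 133 + 101 = 435
Policy C (P + 57):
  P = 80 + 57 = 137
  C = 157
  H = 201 + 137 + 157 = 495
Comparing — Policy A: H=500, Policy B: H=435, Policy C: H=495. Lowest is 435 (Policy B).

435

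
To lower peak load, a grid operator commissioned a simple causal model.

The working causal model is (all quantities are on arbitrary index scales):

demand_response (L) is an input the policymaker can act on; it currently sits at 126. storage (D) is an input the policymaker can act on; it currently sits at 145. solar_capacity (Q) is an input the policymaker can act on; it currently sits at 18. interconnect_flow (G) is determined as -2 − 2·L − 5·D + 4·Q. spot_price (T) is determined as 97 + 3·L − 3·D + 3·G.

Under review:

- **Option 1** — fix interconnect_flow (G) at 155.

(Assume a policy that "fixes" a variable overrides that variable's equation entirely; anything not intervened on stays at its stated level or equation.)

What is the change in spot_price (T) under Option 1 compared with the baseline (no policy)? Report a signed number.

3186

Baseline:
  L = 126
  D = 145
  Q = 18
  G = -2 − 2·126 − 5·145 + 4·18 = -907
  T = 97 + 3·126 − 3·145 + 3·(-907) = -2681
Option 1 (G := 155):
  L = 126
  D = 145
  Q = 18
  G = 155
  T = 97 + 3·126 − 3·145 + 3·155 = 505
Change in T: 505 − (-2681) = 3186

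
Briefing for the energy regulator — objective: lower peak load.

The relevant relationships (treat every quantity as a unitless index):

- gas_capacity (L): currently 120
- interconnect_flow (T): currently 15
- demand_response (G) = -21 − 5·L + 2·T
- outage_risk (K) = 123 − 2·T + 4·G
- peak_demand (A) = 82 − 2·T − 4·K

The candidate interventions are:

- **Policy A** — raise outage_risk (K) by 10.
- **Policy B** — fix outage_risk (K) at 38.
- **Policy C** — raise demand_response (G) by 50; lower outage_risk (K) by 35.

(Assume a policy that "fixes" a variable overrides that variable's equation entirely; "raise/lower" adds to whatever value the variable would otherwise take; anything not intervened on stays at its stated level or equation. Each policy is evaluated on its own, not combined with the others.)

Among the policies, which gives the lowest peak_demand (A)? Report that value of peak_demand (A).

-100

Policy A (K + 10):
  L = 120
  T = 15
  G = -21 − 5·120 + 2·15 = -591
  K = 123 − 2·15 + 4·(-591) (+10 from intervention) = -2261
  A = 82 − 2·15 − 4·(-2261) = 9096
Policy B (K := 38):
  L = 120
  T = 15
  G = -21 − 5·120 + 2·15 = -591
  K = 38
  A = 82 − 2·15 − 4·38 = -100
Policy C (G + 50, K − 35):
  L = 120
  T = 15
  G = -21 − 5·120 + 2·15 (+50 from intervention) = -541
  K = 123 − 2·15 + 4·(-541) (−35 from intervention) = -2106
  A = 82 − 2·15 − 4·(-2106) = 8476
Comparing — Policy A: A=9096, Policy B: A=-100, Policy C: A=8476. Lowest is -100 (Policy B).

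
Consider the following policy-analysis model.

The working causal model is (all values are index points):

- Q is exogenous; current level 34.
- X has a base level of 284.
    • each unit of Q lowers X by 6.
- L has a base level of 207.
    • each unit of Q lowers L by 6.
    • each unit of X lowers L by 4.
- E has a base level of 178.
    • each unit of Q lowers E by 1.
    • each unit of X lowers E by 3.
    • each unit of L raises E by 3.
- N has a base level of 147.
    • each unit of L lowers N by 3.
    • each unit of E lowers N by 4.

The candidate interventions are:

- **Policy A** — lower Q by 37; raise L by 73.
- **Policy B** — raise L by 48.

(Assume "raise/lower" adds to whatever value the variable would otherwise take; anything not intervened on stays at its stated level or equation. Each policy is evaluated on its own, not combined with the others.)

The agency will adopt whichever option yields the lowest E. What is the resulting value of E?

Policy A (Q − 37, L + 73):
  Q = 34 − 37 = -3
  X = 284 − 6·(-3) = 302
  L = 207 − 6·(-3) − 4·302 (+73 from intervention) = -910
  E = 178 − (-3) − 3·302 + 3·(-910) = -3455
Policy B (L + 48):
  Q = 34
  X = 284 − 6·34 = 80
  L = 207 − 6·34 − 4·80 (+48 from intervention) = -269
  E = 178 − 34 − 3·80 + 3·(-269) = -903
Comparing — Policy A: E=-3455, Policy B: E=-903. Lowest is -3455 (Policy A).

-3455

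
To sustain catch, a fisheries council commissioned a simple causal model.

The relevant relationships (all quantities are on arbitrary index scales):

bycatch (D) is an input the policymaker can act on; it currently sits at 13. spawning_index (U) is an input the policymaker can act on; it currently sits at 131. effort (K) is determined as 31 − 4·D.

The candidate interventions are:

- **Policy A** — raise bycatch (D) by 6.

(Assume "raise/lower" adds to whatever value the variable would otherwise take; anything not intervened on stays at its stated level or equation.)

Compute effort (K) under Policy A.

Policy A (D + 6):
  D = 13 + 6 = 19
  K = 31 − 4·19 = -45

-45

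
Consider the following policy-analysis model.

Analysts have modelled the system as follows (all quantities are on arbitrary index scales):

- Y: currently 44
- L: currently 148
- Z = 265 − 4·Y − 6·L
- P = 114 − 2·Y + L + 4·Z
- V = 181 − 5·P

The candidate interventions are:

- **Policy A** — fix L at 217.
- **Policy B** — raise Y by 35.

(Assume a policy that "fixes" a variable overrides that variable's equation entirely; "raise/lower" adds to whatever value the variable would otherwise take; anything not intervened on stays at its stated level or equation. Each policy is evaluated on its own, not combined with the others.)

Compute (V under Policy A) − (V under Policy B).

Policy A (L := 217):
  Y = 44
  L = 217
  Z = 265 − 4·44 − 6·217 = -1213
  P = 114 − 2·44 + 217 + 4·(-1213) = -4609
  V = 181 − 5·(-4609) = 23226
Policy B (Y + 35):
  Y = 44 + 35 = 79
  L = 148
  Z = 265 − 4·79 − 6·148 = -939
  P = 114 − 2·79 + 148 + 4·(-939) = -3652
  V = 181 − 5·(-3652) = 18441
V: 23226 − 18441 = 4785

4785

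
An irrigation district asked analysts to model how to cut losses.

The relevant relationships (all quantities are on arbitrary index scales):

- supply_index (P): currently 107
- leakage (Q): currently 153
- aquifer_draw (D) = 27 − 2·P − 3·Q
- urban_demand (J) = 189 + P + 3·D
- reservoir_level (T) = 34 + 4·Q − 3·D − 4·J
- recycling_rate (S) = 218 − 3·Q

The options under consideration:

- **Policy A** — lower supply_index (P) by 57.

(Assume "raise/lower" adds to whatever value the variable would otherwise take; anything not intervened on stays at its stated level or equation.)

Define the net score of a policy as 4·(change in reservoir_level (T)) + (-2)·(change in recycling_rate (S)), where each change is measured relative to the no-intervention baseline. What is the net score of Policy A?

Baseline:
  P = 107
  Q = 153
  D = 27 − 2·107 − 3·153 = -646
  J = 189 + 107 + 3·(-646) = -1642
  T = 34 + 4·153 − 3·(-646) − 4·(-1642) = 9152
  S = 218 − 3·153 = -241
Policy A (P − 57):
  P = 107 − 57 = 50
  Q = 153
  D = 27 − 2·50 − 3·153 = -532
  J = 189 + 50 + 3·(-532) = -1357
  T = 34 + 4·153 − 3·(-532) − 4·(-1357) = 7670
  S = 218 − 3·153 = -241
ΔT = 7670 − 9152 = -1482; ΔS = -241 − (-241) = 0
Score = 4·(-1482) + (-2)·0 = -5928

-5928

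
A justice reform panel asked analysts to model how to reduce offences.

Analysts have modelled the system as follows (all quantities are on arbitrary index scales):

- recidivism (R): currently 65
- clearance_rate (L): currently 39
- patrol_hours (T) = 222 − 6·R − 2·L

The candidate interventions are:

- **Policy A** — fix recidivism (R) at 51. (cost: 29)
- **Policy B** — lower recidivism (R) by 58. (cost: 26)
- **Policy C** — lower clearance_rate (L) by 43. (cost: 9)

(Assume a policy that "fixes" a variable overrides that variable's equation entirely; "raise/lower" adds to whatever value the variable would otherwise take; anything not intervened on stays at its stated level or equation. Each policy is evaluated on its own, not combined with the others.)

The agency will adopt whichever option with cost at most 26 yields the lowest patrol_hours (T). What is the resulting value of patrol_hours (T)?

-160

Policy B (R − 58):
  R = 65 − 58 = 7
  L = 39
  T = 222 − 6·7 − 2·39 = 102
Policy C (L − 43):
  R = 65
  L = 39 − 43 = -4
  T = 222 − 6·65 − 2·(-4) = -160
Comparing — Policy B: T=102, Policy C: T=-160. Lowest is -160 (Policy C).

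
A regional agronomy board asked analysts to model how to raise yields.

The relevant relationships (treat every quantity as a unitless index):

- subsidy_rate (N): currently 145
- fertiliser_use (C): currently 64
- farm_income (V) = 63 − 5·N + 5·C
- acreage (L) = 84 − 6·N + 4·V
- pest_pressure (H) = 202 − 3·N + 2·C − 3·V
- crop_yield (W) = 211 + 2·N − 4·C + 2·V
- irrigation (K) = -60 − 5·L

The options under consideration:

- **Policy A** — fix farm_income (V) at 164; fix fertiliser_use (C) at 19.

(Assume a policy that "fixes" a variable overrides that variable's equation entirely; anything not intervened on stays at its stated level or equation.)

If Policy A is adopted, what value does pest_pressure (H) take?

Policy A (V := 164, C := 19):
  N = 145
  C = 19
  V = 164
  H = 202 − 3·145 + 2·19 − 3·164 = -687

-687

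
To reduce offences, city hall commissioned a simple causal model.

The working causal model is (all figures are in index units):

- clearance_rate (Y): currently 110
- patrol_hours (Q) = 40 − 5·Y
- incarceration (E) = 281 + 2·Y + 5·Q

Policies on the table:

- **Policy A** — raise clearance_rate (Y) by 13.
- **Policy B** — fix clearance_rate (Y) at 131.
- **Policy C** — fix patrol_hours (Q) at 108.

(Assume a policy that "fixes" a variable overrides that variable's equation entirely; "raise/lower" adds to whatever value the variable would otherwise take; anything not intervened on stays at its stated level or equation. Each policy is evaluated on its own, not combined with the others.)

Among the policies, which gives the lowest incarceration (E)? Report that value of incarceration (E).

Policy A (Y + 13):
  Y = 110 + 13 = 123
  Q = 40 − 5·123 = -575
  E = 281 + 2·123 + 5·(-575) = -2348
Policy B (Y := 131):
  Y = 131
  Q = 40 − 5·131 = -615
  E = 281 + 2·131 + 5·(-615) = -2532
Policy C (Q := 108):
  Y = 110
  Q = 108
  E = 281 + 2·110 + 5·108 = 1041
Comparing — Policy A: E=-2348, Policy B: E=-2532, Policy C: E=1041. Lowest is -2532 (Policy B).

-2532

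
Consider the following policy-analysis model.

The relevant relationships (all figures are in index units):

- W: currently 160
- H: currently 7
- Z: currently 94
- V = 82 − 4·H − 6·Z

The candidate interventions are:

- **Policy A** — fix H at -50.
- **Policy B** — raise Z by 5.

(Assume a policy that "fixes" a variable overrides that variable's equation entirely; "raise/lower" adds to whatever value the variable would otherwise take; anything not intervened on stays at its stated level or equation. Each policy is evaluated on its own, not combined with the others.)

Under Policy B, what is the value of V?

-540

Policy B (Z + 5):
  H = 7
  Z = 94 + 5 = 99
  V = 82 − 4·7 − 6·99 = -540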